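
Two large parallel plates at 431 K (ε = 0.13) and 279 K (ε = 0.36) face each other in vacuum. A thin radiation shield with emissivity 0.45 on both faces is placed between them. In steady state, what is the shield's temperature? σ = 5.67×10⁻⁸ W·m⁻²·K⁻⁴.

In steady state the net flux on the hot side equals that on the cold side.
σ(T₁⁴−T_s⁴)/D₁ = σ(T_s⁴−T₂⁴)/D₂, with D₁ = 1/ε₁+1/ε_s−1 = 8.915, D₂ = 1/ε_s+1/ε₂−1 = 4.000.
Solve for T_s⁴: T_s⁴ = (D₂·T₁⁴ + D₁·T₂⁴)/(D₁+D₂) = 1.487×10¹⁰ K⁴.

T_s ≈ 349 K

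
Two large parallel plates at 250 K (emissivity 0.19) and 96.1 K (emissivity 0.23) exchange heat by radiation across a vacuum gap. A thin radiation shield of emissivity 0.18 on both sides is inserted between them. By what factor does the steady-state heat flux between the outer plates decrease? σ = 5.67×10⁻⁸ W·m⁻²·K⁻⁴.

Without shield: q₀ = σΔ(T⁴)/(1/ε₁+1/ε₂−1) with denominator 8.611.
With shield the two gaps are in series; the resistances add: (1/ε₁+1/ε_s−1)+(1/ε_s+1/ε₂−1) = 9.819+8.903 = 18.72.
Heat-flux ratio q₀/q = 18.72/8.611.

factor ≈ 2.17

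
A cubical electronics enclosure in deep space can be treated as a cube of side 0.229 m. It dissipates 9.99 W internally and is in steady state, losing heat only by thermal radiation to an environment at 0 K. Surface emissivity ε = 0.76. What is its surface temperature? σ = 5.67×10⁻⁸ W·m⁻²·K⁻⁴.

Steady state: internal power = radiated power, P = εσA T⁴.
Radiating area A = 6L² = 0.3146 m².
T⁴ = P/(εσA) = 9.99/(0.76·5.67×10⁻⁸·0.3146) = 7.368×10⁸ K⁴.
T = (7.368×10⁸)^(1/4).

T ≈ 165 K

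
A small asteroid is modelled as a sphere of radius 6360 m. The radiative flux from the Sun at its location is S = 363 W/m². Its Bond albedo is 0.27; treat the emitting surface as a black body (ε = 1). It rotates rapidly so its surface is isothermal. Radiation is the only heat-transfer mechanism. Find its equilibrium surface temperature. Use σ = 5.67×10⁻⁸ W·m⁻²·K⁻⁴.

T ≈ 185 K

At equilibrium, absorbed power = emitted power.
Absorbing cross-section = πr² = 1.271×10⁸ m²; emitting surface = 4πr² = 5.083×10⁸ m² (ratio 4).
(1−a)S·A_cross = εσ·A_surf·T⁴  ⇒  T⁴ = (1−a)S/(4σ).
T⁴ = 0.730·363/(4·5.67×10⁻⁸) = 1.168×10⁹ K⁴.
T = (1.168×10⁹)^(1/4).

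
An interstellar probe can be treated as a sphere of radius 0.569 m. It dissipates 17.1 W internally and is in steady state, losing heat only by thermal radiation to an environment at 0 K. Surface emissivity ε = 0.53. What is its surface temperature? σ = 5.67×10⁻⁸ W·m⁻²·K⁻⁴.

T ≈ 109 K

Steady state: internal power = radiated power, P = εσA T⁴.
Radiating area A = 4πr² = 4.069 m².
T⁴ = P/(εσA) = 17.1/(0.53·5.67×10⁻⁸·4.069) = 1.399×10⁸ K⁴.
T = (1.399×10⁸)^(1/4).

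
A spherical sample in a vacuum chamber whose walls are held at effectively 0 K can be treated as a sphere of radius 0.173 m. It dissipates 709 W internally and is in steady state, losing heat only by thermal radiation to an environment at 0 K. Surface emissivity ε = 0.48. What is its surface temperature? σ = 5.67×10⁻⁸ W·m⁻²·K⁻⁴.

T ≈ 513 K

Steady state: internal power = radiated power, P = εσA T⁴.
Radiating area A = 4πr² = 0.3761 m².
T⁴ = P/(εσA) = 709/(0.48·5.67×10⁻⁸·0.3761) = 6.927×10¹⁰ K⁴.
T = (6.927×10¹⁰)^(1/4).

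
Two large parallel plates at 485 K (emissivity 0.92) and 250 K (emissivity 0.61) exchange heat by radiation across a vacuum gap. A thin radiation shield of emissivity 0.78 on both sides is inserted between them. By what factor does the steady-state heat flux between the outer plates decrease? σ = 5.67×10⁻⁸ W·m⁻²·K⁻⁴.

factor ≈ 1.91

Without shield: q₀ = σΔ(T⁴)/(1/ε₁+1/ε₂−1) with denominator 1.726.
With shield the two gaps are in series; the resistances add: (1/ε₁+1/ε_s−1)+(1/ε_s+1/ε₂−1) = 1.369+1.921 = 3.290.
Heat-flux ratio q₀/q = 3.290/1.726.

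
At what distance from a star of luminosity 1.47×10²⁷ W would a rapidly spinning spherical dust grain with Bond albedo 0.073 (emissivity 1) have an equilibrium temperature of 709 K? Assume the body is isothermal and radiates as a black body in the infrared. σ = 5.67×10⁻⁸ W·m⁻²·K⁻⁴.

For an isothermal black-emitting sphere, (1−a)S·πr² = σ·4πr²·T⁴ ⇒ S = 4σT⁴/(1−a).
S = 4·5.67×10⁻⁸·(709)⁴/0.927 = 61820 W/m².
Flux falls as S = L/(4πd²), so d = √(L/(4πS)) = √(1.47×10²⁷/(4π·61820)).

d ≈ 4.35×10¹⁰ m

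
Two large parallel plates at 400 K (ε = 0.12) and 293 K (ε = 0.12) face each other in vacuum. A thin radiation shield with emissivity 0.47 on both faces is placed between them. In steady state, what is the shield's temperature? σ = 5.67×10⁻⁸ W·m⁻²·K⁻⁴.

T_s ≈ 358 K

In steady state the net flux on the hot side equals that on the cold side.
σ(T₁⁴−T_s⁴)/D₁ = σ(T_s⁴−T₂⁴)/D₂, with D₁ = 1/ε₁+1/ε_s−1 = 9.461, D₂ = 1/ε_s+1/ε₂−1 = 9.461.
Solve for T_s⁴: T_s⁴ = (D₂·T₁⁴ + D₁·T₂⁴)/(D₁+D₂) = 1.649×10¹⁰ K⁴.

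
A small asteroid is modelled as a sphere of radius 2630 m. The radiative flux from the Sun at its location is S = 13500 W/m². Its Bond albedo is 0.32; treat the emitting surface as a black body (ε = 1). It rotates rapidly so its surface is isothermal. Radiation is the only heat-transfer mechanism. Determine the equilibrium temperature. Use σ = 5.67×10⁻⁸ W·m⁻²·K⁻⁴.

T ≈ 449 K

At equilibrium, absorbed power = emitted power.
Absorbing cross-section = πr² = 2.173×10⁷ m²; emitting surface = 4πr² = 8.692×10⁷ m² (ratio 4).
(1−a)S·A_cross = εσ·A_surf·T⁴  ⇒  T⁴ = (1−a)S/(4σ).
T⁴ = 0.680·13500/(4·5.67×10⁻⁸) = 4.048×10¹⁰ K⁴.
T = (4.048×10¹⁰)^(1/4).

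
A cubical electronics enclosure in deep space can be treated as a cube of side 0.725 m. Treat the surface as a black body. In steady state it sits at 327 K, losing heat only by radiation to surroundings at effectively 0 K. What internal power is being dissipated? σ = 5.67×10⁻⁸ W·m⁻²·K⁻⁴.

Steady state: P = εσA T⁴.
A = 6L² = 3.154 m²; T⁴ = (327)⁴ = 1.143×10¹⁰ K⁴.
P = 1.0 × 5.67×10⁻⁸ × 3.154 × 1.143×10¹⁰.

P ≈ 2040 W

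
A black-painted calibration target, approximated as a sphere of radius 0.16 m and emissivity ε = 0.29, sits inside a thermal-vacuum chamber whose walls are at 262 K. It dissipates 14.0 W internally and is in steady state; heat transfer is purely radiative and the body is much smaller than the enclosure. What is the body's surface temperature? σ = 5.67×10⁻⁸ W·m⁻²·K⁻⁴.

T ≈ 293 K

For a small grey body in a large enclosure, net radiated power = εσA(T⁴ − T_w⁴).
Steady state: P = εσA(T⁴ − T_w⁴) with A = 4πr² = 0.3217 m².
T⁴ = P/(εσA) + T_w⁴ = 14.0/(0.29·5.67×10⁻⁸·0.3217) + (262)⁴
    = 2.647×10⁹ + 4.712×10⁹ = 7.359×10⁹ K⁴.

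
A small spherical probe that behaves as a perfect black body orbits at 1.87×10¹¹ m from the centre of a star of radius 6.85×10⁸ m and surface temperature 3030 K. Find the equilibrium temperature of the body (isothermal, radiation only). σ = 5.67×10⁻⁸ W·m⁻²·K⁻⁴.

The star's surface emits σT_*⁴; at distance d the flux is S = σT_*⁴(R_*/d)².
S = 5.67×10⁻⁸·(3030)⁴·(6.85×10⁸/1.87×10¹¹)² = 64.13 W/m².
For an isothermal sphere T⁴ = (1−a)S/(4σ) = 2.828×10⁸ K⁴.

T ≈ 130 K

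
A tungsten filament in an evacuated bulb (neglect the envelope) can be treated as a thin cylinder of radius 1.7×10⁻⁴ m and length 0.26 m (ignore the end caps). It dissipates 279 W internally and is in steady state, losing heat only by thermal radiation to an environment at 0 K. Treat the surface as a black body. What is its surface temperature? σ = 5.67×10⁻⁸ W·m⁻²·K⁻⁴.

T ≈ 2050 K

Steady state: internal power = radiated power, P = εσA T⁴.
Radiating area A = 2πrL = 2.777×10⁻⁴ m².
T⁴ = P/(εσA) = 279/(1.0·5.67×10⁻⁸·2.777×10⁻⁴) = 1.772×10¹³ K⁴.
T = (1.772×10¹³)^(1/4).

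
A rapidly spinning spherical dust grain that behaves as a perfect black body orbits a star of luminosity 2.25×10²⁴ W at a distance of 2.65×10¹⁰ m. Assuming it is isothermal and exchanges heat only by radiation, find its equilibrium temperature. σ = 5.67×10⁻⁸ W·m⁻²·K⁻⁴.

T ≈ 183 K

First find the stellar flux at distance d: S = L/(4πd²) = 2.25×10²⁴/(4π·(2.65×10¹⁰)²) = 255.0 W/m².
For an isothermal sphere, absorbed (1−a)S·πr² = emitted σ·4πr²·T⁴, so T⁴ = (1−a)S/(4σ).
T⁴ = 1.00·255.0/(4·5.67×10⁻⁸) = 1.124×10⁹ K⁴.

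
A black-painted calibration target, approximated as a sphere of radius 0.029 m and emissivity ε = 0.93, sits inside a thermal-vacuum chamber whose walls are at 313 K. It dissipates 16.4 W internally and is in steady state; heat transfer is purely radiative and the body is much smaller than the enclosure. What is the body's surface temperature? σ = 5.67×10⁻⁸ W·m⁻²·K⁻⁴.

T ≈ 444 K

For a small grey body in a large enclosure, net radiated power = εσA(T⁴ − T_w⁴).
Steady state: P = εσA(T⁴ − T_w⁴) with A = 4πr² = 0.01057 m².
T⁴ = P/(εσA) + T_w⁴ = 16.4/(0.93·5.67×10⁻⁸·0.01057) + (313)⁴
    = 2.943×10¹⁰ + 9.598×10⁹ = 3.903×10¹⁰ K⁴.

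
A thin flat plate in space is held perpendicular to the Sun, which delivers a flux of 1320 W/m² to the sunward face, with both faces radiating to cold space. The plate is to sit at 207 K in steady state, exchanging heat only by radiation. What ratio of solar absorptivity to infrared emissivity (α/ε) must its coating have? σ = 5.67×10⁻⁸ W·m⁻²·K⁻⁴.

α/ε ≈ 0.158

Balance: αS·A = εσ·2A·T⁴ ⇒ α/ε = 2σT⁴/S.
α/ε = 2·5.67×10⁻⁸·(207)⁴/1320 = 2·5.67×10⁻⁸·1.836×10⁹/1320.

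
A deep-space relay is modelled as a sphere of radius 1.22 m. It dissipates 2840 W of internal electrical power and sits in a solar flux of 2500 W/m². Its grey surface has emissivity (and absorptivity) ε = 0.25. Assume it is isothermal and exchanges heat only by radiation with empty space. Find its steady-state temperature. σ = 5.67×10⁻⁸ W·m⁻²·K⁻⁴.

T ≈ 384 K

At steady state, absorbed solar power + internal power = radiated power.
Absorbed: α·S·A_cross = 0.25·2500·4.676 = 2922 W (cross-section πr²).
Total input = 2922 + 2840 = 5762 W.
Radiated: εσ·A_surf·T⁴ with A_surf = 4πr² = 18.70 m².
T⁴ = 5762/(0.25·5.67×10⁻⁸·18.70) = 2.173×10¹⁰ K⁴.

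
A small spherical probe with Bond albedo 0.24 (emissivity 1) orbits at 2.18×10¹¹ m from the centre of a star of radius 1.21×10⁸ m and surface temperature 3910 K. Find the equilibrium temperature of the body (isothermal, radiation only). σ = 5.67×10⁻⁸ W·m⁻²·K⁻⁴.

The star's surface emits σT_*⁴; at distance d the flux is S = σT_*⁴(R_*/d)².
S = 5.67×10⁻⁸·(3910)⁴·(1.21×10⁸/2.18×10¹¹)² = 4.083 W/m².
For an isothermal sphere T⁴ = (1−a)S/(4σ) = 1.368×10⁷ K⁴.

T ≈ 60.8 K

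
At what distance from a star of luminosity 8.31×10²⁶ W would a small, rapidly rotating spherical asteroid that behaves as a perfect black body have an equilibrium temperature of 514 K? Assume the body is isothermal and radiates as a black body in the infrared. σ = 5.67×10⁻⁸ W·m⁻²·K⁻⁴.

d ≈ 6.46×10¹⁰ m

For an isothermal black-emitting sphere, (1−a)S·πr² = σ·4πr²·T⁴ ⇒ S = 4σT⁴/(1−a).
S = 4·5.67×10⁻⁸·(514)⁴/1.00 = 15830 W/m².
Flux falls as S = L/(4πd²), so d = √(L/(4πS)) = √(8.31×10²⁶/(4π·15830)).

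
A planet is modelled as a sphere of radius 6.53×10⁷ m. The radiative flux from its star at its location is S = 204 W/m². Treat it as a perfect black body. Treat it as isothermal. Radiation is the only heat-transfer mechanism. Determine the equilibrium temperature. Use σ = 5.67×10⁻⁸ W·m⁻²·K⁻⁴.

T ≈ 173 K

At equilibrium, absorbed power = emitted power.
Absorbing cross-section = πr² = 1.340×10¹⁶ m²; emitting surface = 4πr² = 5.358×10¹⁶ m² (ratio 4).
S·A_cross = εσ·A_surf·T⁴  ⇒  T⁴ = S/(4σ).
T⁴ = 1.00·204/(4·5.67×10⁻⁸) = 8.995×10⁸ K⁴.
T = (8.995×10⁸)^(1/4).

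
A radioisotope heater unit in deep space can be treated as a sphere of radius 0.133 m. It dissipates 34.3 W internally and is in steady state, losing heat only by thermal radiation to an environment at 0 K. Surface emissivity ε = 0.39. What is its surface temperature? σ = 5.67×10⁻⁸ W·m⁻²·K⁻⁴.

T ≈ 289 K

Steady state: internal power = radiated power, P = εσA T⁴.
Radiating area A = 4πr² = 0.2223 m².
T⁴ = P/(εσA) = 34.3/(0.39·5.67×10⁻⁸·0.2223) = 6.978×10⁹ K⁴.
T = (6.978×10⁹)^(1/4).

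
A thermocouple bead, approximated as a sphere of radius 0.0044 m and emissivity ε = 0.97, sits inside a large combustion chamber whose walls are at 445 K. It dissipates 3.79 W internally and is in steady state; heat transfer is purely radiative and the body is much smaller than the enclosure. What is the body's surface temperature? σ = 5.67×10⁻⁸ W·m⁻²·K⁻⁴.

T ≈ 754 K

For a small grey body in a large enclosure, net radiated power = εσA(T⁴ − T_w⁴).
Steady state: P = εσA(T⁴ − T_w⁴) with A = 4πr² = 2.433×10⁻⁴ m².
T⁴ = P/(εσA) + T_w⁴ = 3.79/(0.97·5.67×10⁻⁸·2.433×10⁻⁴) + (445)⁴
    = 2.832×10¹¹ + 3.921×10¹⁰ = 3.225×10¹¹ K⁴.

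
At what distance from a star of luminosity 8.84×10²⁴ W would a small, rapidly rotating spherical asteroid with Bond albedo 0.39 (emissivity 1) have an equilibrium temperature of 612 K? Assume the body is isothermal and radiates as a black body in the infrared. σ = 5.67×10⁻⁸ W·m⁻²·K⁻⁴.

d ≈ 3.67×10⁹ m

For an isothermal black-emitting sphere, (1−a)S·πr² = σ·4πr²·T⁴ ⇒ S = 4σT⁴/(1−a).
S = 4·5.67×10⁻⁸·(612)⁴/0.610 = 52160 W/m².
Flux falls as S = L/(4πd²), so d = √(L/(4πS)) = √(8.84×10²⁴/(4π·52160)).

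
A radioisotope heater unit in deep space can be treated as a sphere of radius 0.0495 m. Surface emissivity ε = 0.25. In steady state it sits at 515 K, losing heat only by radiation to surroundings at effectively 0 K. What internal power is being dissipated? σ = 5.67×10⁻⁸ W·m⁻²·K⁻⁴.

Steady state: P = εσA T⁴.
A = 4πr² = 0.03079 m²; T⁴ = (515)⁴ = 7.034×10¹⁰ K⁴.
P = 0.25 × 5.67×10⁻⁸ × 0.03079 × 7.034×10¹⁰.

P ≈ 30.7 W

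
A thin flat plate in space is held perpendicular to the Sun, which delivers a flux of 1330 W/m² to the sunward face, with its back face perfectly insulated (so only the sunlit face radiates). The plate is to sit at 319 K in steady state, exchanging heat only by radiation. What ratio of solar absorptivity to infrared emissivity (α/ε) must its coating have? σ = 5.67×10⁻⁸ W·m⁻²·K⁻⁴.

α/ε ≈ 0.441

Balance: αS·A = εσ·1A·T⁴ ⇒ α/ε = σT⁴/S.
α/ε = 5.67×10⁻⁸·(319)⁴/1330 = 5.67×10⁻⁸·1.036×10¹⁰/1330.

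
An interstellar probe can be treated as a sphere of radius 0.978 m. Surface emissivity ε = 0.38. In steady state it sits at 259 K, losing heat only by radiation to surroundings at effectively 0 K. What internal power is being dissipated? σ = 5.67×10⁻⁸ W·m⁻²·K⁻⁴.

Steady state: P = εσA T⁴.
A = 4πr² = 12.02 m²; T⁴ = (259)⁴ = 4.500×10⁹ K⁴.
P = 0.38 × 5.67×10⁻⁸ × 12.02 × 4.500×10⁹.

P ≈ 1170 W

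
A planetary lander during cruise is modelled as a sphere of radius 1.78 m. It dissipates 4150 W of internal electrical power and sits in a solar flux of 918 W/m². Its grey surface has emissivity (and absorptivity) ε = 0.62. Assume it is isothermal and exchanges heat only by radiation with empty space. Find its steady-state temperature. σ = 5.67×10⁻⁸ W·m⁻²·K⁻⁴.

At steady state, absorbed solar power + internal power = radiated power.
Absorbed: α·S·A_cross = 0.62·918·9.954 = 5665 W (cross-section πr²).
Total input = 5665 + 4150 = 9815 W.
Radiated: εσ·A_surf·T⁴ with A_surf = 4πr² = 39.82 m².
T⁴ = 9815/(0.62·5.67×10⁻⁸·39.82) = 7.013×10⁹ K⁴.

T ≈ 289 K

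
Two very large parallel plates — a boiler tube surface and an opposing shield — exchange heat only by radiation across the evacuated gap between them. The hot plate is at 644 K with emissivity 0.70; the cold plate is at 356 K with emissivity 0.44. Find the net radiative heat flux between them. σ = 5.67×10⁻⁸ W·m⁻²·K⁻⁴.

q ≈ 3270 W/m²

For two infinite grey parallel plates, q = σ(T₁⁴ − T₂⁴)/(1/ε₁ + 1/ε₂ − 1).
T₁⁴ − T₂⁴ = 1.720×10¹¹ − 1.606×10¹⁰ = 1.559×10¹¹ K⁴.
1/ε₁ + 1/ε₂ − 1 = 1.429 + 2.273 − 1 = 2.701.
q = 5.67×10⁻⁸ × 1.559×10¹¹ / 2.701.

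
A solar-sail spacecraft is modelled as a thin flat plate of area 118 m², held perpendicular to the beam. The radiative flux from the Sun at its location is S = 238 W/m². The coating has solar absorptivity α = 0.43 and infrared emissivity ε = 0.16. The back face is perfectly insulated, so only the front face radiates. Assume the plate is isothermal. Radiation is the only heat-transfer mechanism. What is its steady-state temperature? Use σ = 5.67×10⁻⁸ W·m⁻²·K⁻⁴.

At equilibrium, absorbed power = emitted power.
Absorbing cross-section = A = 118.0 m²; emitting surface = A = 118.0 m² (ratio 1).
αS·A_cross = εσ·A_surf·T⁴  ⇒  T⁴ = αS/(ε·1σ).
T⁴ = 0.430·238/(0.16·1·5.67×10⁻⁸) = 1.128×10¹⁰ K⁴.
T = (1.128×10¹⁰)^(1/4).

T ≈ 326 K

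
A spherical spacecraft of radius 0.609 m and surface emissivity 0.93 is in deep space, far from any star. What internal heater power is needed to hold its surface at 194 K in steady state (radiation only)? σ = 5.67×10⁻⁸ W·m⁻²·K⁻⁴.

P ≈ 348 W

P = εσ·4πr²·T⁴.
4πr² = 4.661 m²; T⁴ = 1.416×10⁹ K⁴.
P = 0.93·5.67×10⁻⁸·4.661·1.416×10⁹.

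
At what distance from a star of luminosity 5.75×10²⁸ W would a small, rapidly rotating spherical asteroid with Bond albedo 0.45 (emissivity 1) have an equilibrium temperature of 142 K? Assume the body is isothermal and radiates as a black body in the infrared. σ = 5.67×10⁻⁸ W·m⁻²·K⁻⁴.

For an isothermal black-emitting sphere, (1−a)S·πr² = σ·4πr²·T⁴ ⇒ S = 4σT⁴/(1−a).
S = 4·5.67×10⁻⁸·(142)⁴/0.550 = 167.7 W/m².
Flux falls as S = L/(4πd²), so d = √(L/(4πS)) = √(5.75×10²⁸/(4π·167.7)).

d ≈ 5.22×10¹² m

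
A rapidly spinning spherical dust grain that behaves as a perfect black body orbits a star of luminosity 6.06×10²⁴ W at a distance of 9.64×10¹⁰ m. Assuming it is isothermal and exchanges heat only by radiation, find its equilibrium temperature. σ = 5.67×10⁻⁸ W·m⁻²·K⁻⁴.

First find the stellar flux at distance d: S = L/(4πd²) = 6.06×10²⁴/(4π·(9.64×10¹⁰)²) = 51.89 W/m².
For an isothermal sphere, absorbed (1−a)S·πr² = emitted σ·4πr²·T⁴, so T⁴ = (1−a)S/(4σ).
T⁴ = 1.00·51.89/(4·5.67×10⁻⁸) = 2.288×10⁸ K⁴.

T ≈ 123 K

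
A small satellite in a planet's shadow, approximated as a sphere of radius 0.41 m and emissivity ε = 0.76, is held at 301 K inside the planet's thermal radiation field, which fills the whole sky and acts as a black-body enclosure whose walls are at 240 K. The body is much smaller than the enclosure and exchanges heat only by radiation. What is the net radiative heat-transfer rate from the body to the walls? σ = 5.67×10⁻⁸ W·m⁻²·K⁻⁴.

For a small grey body in a large enclosure: P_net = εσA(T_body⁴ − T_wall⁴).
A = 4πr² = 2.112 m²; T_body⁴ − T_wall⁴ = 8.209×10⁹ − 3.318×10⁹ = 4.891×10⁹ K⁴.
|P_net| = 0.76·5.67×10⁻⁸·2.112·4.891×10⁹.

P_net ≈ 445 W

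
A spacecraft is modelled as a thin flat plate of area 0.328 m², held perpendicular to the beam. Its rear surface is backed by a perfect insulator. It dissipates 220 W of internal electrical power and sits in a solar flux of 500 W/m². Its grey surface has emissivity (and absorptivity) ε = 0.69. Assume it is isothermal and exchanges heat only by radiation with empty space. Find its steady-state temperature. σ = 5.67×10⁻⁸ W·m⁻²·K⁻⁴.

T ≈ 401 K

At steady state, absorbed solar power + internal power = radiated power.
Absorbed: α·S·A_cross = 0.69·500·0.3280 = 113.2 W (cross-section A).
Total input = 113.2 + 220 = 333.2 W.
Radiated: εσ·A_surf·T⁴ with A_surf = A = 0.3280 m².
T⁴ = 333.2/(0.69·5.67×10⁻⁸·0.3280) = 2.596×10¹⁰ K⁴.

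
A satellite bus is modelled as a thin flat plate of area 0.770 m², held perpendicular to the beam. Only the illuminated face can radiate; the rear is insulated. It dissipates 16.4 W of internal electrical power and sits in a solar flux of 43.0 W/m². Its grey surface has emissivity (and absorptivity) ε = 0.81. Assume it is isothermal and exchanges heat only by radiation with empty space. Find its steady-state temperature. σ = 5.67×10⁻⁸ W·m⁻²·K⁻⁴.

At steady state, absorbed solar power + internal power = radiated power.
Absorbed: α·S·A_cross = 0.81·43.0·0.7700 = 26.82 W (cross-section A).
Total input = 26.82 + 16.4 = 43.22 W.
Radiated: εσ·A_surf·T⁴ with A_surf = A = 0.7700 m².
T⁴ = 43.22/(0.81·5.67×10⁻⁸·0.7700) = 1.222×10⁹ K⁴.

T ≈ 187 K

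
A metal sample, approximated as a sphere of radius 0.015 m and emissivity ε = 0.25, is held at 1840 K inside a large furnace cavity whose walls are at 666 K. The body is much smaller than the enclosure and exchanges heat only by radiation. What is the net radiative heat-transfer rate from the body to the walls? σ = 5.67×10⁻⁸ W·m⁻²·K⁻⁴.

For a small grey body in a large enclosure: P_net = εσA(T_body⁴ − T_wall⁴).
A = 4πr² = 0.002827 m²; T_body⁴ − T_wall⁴ = 1.146×10¹³ − 1.967×10¹¹ = 1.127×10¹³ K⁴.
|P_net| = 0.25·5.67×10⁻⁸·0.002827·1.127×10¹³.

P_net ≈ 452 W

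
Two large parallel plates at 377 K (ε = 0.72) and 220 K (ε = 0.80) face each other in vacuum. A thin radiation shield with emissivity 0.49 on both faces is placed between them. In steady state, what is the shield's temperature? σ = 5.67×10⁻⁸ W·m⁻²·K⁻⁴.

T_s ≈ 324 K

In steady state the net flux on the hot side equals that on the cold side.
σ(T₁⁴−T_s⁴)/D₁ = σ(T_s⁴−T₂⁴)/D₂, with D₁ = 1/ε₁+1/ε_s−1 = 2.430, D₂ = 1/ε_s+1/ε₂−1 = 2.291.
Solve for T_s⁴: T_s⁴ = (D₂·T₁⁴ + D₁·T₂⁴)/(D₁+D₂) = 1.101×10¹⁰ K⁴.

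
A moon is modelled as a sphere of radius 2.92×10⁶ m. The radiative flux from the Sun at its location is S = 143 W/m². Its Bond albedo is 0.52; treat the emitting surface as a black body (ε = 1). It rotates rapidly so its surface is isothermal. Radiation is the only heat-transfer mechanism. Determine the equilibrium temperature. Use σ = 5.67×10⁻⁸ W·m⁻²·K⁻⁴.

T ≈ 132 K

At equilibrium, absorbed power = emitted power.
Absorbing cross-section = πr² = 2.679×10¹³ m²; emitting surface = 4πr² = 1.071×10¹⁴ m² (ratio 4).
(1−a)S·A_cross = εσ·A_surf·T⁴  ⇒  T⁴ = (1−a)S/(4σ).
T⁴ = 0.480·143/(4·5.67×10⁻⁸) = 3.026×10⁸ K⁴.
T = (3.026×10⁸)^(1/4).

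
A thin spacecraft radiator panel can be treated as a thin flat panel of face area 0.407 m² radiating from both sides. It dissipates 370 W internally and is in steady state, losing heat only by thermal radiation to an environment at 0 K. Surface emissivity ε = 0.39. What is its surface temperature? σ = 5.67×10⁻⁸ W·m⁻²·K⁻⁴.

Steady state: internal power = radiated power, P = εσA T⁴.
Radiating area A = 2·0.407 = 0.8140 m².
T⁴ = P/(εσA) = 370/(0.39·5.67×10⁻⁸·0.8140) = 2.056×10¹⁰ K⁴.
T = (2.056×10¹⁰)^(1/4).

T ≈ 379 K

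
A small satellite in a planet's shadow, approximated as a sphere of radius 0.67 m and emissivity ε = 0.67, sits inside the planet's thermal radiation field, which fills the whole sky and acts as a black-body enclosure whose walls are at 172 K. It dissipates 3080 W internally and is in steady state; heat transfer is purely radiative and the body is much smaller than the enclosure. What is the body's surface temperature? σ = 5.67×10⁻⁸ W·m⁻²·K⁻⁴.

T ≈ 351 K

For a small grey body in a large enclosure, net radiated power = εσA(T⁴ − T_w⁴).
Steady state: P = εσA(T⁴ − T_w⁴) with A = 4πr² = 5.641 m².
T⁴ = P/(εσA) + T_w⁴ = 3080/(0.67·5.67×10⁻⁸·5.641) + (172)⁴
    = 1.437×10¹⁰ + 8.752×10⁸ = 1.525×10¹⁰ K⁴.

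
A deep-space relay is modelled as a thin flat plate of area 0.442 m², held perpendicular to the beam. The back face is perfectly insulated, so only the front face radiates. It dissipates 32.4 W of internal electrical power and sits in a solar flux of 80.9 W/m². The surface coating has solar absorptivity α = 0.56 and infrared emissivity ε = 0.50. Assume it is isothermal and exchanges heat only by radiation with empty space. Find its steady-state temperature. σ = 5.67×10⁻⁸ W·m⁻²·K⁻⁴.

At steady state, absorbed solar power + internal power = radiated power.
Absorbed: α·S·A_cross = 0.56·80.9·0.4420 = 20.02 W (cross-section A).
Total input = 20.02 + 32.4 = 52.42 W.
Radiated: εσ·A_surf·T⁴ with A_surf = A = 0.4420 m².
T⁴ = 52.42/(0.50·5.67×10⁻⁸·0.4420) = 4.184×10⁹ K⁴.

T ≈ 254 K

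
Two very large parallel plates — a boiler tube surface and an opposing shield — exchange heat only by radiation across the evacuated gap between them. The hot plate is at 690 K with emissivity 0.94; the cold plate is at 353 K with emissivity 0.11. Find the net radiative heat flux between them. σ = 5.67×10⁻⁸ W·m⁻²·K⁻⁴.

q ≈ 1310 W/m²

For two infinite grey parallel plates, q = σ(T₁⁴ − T₂⁴)/(1/ε₁ + 1/ε₂ − 1).
T₁⁴ − T₂⁴ = 2.267×10¹¹ − 1.553×10¹⁰ = 2.111×10¹¹ K⁴.
1/ε₁ + 1/ε₂ − 1 = 1.064 + 9.091 − 1 = 9.155.
q = 5.67×10⁻⁸ × 2.111×10¹¹ / 9.155.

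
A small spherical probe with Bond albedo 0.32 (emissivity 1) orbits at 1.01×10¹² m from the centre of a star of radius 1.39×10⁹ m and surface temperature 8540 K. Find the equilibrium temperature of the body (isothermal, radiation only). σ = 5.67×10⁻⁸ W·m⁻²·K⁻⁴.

T ≈ 203 K

The star's surface emits σT_*⁴; at distance d the flux is S = σT_*⁴(R_*/d)².
S = 5.67×10⁻⁸·(8540)⁴·(1.39×10⁹/1.01×10¹²)² = 571.2 W/m².
For an isothermal sphere T⁴ = (1−a)S/(4σ) = 1.713×10⁹ K⁴.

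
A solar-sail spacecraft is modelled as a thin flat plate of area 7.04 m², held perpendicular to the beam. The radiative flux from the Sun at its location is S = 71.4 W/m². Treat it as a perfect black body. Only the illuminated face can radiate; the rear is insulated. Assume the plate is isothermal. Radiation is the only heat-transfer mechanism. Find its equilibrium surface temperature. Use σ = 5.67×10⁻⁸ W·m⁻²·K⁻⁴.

T ≈ 188 K

At equilibrium, absorbed power = emitted power.
Absorbing cross-section = A = 7.040 m²; emitting surface = A = 7.040 m² (ratio 1).
S·A_cross = εσ·A_surf·T⁴  ⇒  T⁴ = S/(1σ).
T⁴ = 1.00·71.4/(1·5.67×10⁻⁸) = 1.259×10⁹ K⁴.
T = (1.259×10⁹)^(1/4).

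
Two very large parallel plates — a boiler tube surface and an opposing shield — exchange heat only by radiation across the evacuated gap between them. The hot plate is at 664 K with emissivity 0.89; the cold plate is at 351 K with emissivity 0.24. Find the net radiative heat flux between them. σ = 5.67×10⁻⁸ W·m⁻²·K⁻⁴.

For two infinite grey parallel plates, q = σ(T₁⁴ − T₂⁴)/(1/ε₁ + 1/ε₂ − 1).
T₁⁴ − T₂⁴ = 1.944×10¹¹ − 1.518×10¹⁰ = 1.792×10¹¹ K⁴.
1/ε₁ + 1/ε₂ − 1 = 1.124 + 4.167 − 1 = 4.290.
q = 5.67×10⁻⁸ × 1.792×10¹¹ / 4.290.

q ≈ 2370 W/m²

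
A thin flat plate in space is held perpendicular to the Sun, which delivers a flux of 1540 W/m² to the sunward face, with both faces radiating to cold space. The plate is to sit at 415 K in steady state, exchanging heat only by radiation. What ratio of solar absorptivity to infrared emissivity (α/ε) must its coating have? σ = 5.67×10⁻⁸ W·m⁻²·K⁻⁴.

α/ε ≈ 2.18

Balance: αS·A = εσ·2A·T⁴ ⇒ α/ε = 2σT⁴/S.
α/ε = 2·5.67×10⁻⁸·(415)⁴/1540 = 2·5.67×10⁻⁸·2.966×10¹⁰/1540.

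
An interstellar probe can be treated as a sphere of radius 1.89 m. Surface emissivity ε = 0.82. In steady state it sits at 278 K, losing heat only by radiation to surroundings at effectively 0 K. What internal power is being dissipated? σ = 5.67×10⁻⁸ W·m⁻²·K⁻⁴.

Steady state: P = εσA T⁴.
A = 4πr² = 44.89 m²; T⁴ = (278)⁴ = 5.973×10⁹ K⁴.
P = 0.82 × 5.67×10⁻⁸ × 44.89 × 5.973×10⁹.

P ≈ 12500 W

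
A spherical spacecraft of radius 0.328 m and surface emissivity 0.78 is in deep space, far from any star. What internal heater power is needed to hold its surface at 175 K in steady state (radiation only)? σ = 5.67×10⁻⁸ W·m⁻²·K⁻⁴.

P = εσ·4πr²·T⁴.
4πr² = 1.352 m²; T⁴ = 9.379×10⁸ K⁴.
P = 0.78·5.67×10⁻⁸·1.352·9.379×10⁸.

P ≈ 56.1 W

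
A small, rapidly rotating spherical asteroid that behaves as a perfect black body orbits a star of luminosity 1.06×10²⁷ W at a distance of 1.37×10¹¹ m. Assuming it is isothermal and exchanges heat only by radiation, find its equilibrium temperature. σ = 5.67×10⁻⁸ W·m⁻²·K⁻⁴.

First find the stellar flux at distance d: S = L/(4πd²) = 1.06×10²⁷/(4π·(1.37×10¹¹)²) = 4494 W/m².
For an isothermal sphere, absorbed (1−a)S·πr² = emitted σ·4πr²·T⁴, so T⁴ = (1−a)S/(4σ).
T⁴ = 1.00·4494/(4·5.67×10⁻⁸) = 1.982×10¹⁰ K⁴.

T ≈ 375 K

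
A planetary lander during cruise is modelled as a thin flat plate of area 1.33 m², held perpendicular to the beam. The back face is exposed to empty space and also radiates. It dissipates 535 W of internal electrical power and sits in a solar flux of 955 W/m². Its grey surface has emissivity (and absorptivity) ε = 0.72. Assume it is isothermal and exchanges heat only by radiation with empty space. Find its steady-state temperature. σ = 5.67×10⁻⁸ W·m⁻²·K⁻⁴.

T ≈ 340 K

At steady state, absorbed solar power + internal power = radiated power.
Absorbed: α·S·A_cross = 0.72·955·1.330 = 914.5 W (cross-section A).
Total input = 914.5 + 535 = 1450 W.
Radiated: εσ·A_surf·T⁴ with A_surf = 2A = 2.660 m².
T⁴ = 1450/(0.72·5.67×10⁻⁸·2.660) = 1.335×10¹⁰ K⁴.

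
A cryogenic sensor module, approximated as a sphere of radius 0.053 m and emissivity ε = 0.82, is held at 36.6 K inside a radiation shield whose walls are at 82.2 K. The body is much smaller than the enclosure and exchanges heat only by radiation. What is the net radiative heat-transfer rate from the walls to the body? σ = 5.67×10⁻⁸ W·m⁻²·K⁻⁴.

For a small grey body in a large enclosure: P_net = εσA(T_body⁴ − T_wall⁴).
A = 4πr² = 0.03530 m²; T_body⁴ − T_wall⁴ = 1.794×10⁶ − 4.565×10⁷ = -4.386×10⁷ K⁴.
|P_net| = 0.82·5.67×10⁻⁸·0.03530·4.386×10⁷.

P_net ≈ 0.0720 W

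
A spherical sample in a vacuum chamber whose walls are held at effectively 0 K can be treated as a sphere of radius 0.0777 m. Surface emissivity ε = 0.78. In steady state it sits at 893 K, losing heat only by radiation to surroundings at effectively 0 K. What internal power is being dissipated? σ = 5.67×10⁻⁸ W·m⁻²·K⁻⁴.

Steady state: P = εσA T⁴.
A = 4πr² = 0.07587 m²; T⁴ = (893)⁴ = 6.359×10¹¹ K⁴.
P = 0.78 × 5.67×10⁻⁸ × 0.07587 × 6.359×10¹¹.

P ≈ 2130 W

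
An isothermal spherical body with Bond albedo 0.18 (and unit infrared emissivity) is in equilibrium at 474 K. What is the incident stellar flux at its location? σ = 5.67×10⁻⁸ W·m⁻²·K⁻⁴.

(1−a)S·πr² = σ·4πr²·T⁴ ⇒ S = 4σT⁴/(1−a).
S = 4·5.67×10⁻⁸·5.048×10¹⁰/0.820.

S ≈ 14000 W/m²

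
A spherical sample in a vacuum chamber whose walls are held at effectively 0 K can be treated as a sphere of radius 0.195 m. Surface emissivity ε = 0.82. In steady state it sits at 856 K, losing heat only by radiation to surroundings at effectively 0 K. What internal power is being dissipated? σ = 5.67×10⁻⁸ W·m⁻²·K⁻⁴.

Steady state: P = εσA T⁴.
A = 4πr² = 0.4778 m²; T⁴ = (856)⁴ = 5.369×10¹¹ K⁴.
P = 0.82 × 5.67×10⁻⁸ × 0.4778 × 5.369×10¹¹.

P ≈ 11900 W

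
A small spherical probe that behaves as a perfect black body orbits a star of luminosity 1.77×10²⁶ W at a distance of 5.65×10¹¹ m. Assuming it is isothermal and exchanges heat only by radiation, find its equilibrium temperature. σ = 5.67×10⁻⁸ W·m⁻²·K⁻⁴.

First find the stellar flux at distance d: S = L/(4πd²) = 1.77×10²⁶/(4π·(5.65×10¹¹)²) = 44.12 W/m².
For an isothermal sphere, absorbed (1−a)S·πr² = emitted σ·4πr²·T⁴, so T⁴ = (1−a)S/(4σ).
T⁴ = 1.00·44.12/(4·5.67×10⁻⁸) = 1.945×10⁸ K⁴.

T ≈ 118 K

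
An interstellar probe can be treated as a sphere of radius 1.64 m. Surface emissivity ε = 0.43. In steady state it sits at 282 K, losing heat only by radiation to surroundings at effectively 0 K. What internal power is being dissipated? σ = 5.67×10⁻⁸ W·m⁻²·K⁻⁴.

Steady state: P = εσA T⁴.
A = 4πr² = 33.80 m²; T⁴ = (282)⁴ = 6.324×10⁹ K⁴.
P = 0.43 × 5.67×10⁻⁸ × 33.80 × 6.324×10⁹.

P ≈ 5210 W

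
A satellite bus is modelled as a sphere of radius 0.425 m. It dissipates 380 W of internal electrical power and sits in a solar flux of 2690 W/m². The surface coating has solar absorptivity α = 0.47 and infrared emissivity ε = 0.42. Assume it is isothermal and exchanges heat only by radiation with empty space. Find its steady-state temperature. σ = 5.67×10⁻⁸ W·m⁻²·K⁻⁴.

At steady state, absorbed solar power + internal power = radiated power.
Absorbed: α·S·A_cross = 0.47·2690·0.5675 = 717.4 W (cross-section πr²).
Total input = 717.4 + 380 = 1097 W.
Radiated: εσ·A_surf·T⁴ with A_surf = 4πr² = 2.270 m².
T⁴ = 1097/(0.42·5.67×10⁻⁸·2.270) = 2.030×10¹⁰ K⁴.

T ≈ 377 K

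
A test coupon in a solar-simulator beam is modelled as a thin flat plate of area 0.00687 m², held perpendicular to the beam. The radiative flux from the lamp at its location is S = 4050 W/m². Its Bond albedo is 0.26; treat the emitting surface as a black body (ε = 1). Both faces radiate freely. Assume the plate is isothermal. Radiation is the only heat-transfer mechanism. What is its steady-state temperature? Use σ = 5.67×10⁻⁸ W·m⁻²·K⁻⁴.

T ≈ 403 K

At equilibrium, absorbed power = emitted power.
Absorbing cross-section = A = 0.006870 m²; emitting surface = 2A = 0.01374 m² (ratio 2).
(1−a)S·A_cross = εσ·A_surf·T⁴  ⇒  T⁴ = (1−a)S/(2σ).
T⁴ = 0.740·4050/(2·5.67×10⁻⁸) = 2.643×10¹⁰ K⁴.
T = (2.643×10¹⁰)^(1/4).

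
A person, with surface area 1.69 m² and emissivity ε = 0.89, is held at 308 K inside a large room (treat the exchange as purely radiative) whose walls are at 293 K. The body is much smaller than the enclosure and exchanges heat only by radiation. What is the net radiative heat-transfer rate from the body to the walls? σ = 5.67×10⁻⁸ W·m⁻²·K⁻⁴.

P_net ≈ 139 W

For a small grey body in a large enclosure: P_net = εσA(T_body⁴ − T_wall⁴).
A = 1.69 m²; T_body⁴ − T_wall⁴ = 8.999×10⁹ − 7.370×10⁹ = 1.629×10⁹ K⁴.
|P_net| = 0.89·5.67×10⁻⁸·1.690·1.629×10⁹.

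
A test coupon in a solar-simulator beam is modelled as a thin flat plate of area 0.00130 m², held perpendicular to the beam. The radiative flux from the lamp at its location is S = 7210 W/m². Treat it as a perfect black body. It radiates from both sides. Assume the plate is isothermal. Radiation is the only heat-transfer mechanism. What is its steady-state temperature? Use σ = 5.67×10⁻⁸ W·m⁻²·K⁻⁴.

At equilibrium, absorbed power = emitted power.
Absorbing cross-section = A = 0.001300 m²; emitting surface = 2A = 0.002600 m² (ratio 2).
S·A_cross = εσ·A_surf·T⁴  ⇒  T⁴ = S/(2σ).
T⁴ = 1.00·7210/(2·5.67×10⁻⁸) = 6.358×10¹⁰ K⁴.
T = (6.358×10¹⁰)^(1/4).

T ≈ 502 K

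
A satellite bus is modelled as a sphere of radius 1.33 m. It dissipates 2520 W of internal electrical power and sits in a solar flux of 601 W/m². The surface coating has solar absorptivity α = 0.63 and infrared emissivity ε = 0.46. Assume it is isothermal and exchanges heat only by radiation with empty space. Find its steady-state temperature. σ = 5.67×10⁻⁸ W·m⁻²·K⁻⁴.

T ≈ 299 K

At steady state, absorbed solar power + internal power = radiated power.
Absorbed: α·S·A_cross = 0.63·601·5.557 = 2104 W (cross-section πr²).
Total input = 2104 + 2520 = 4624 W.
Radiated: εσ·A_surf·T⁴ with A_surf = 4πr² = 22.23 m².
T⁴ = 4624/(0.46·5.67×10⁻⁸·22.23) = 7.976×10⁹ K⁴.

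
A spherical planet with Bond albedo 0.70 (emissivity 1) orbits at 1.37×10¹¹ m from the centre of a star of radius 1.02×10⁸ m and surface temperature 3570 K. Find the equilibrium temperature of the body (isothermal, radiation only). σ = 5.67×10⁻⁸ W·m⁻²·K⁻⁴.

T ≈ 51.0 K

The star's surface emits σT_*⁴; at distance d the flux is S = σT_*⁴(R_*/d)².
S = 5.67×10⁻⁸·(3570)⁴·(1.02×10⁸/1.37×10¹¹)² = 5.105 W/m².
For an isothermal sphere T⁴ = (1−a)S/(4σ) = 6.753×10⁶ K⁴.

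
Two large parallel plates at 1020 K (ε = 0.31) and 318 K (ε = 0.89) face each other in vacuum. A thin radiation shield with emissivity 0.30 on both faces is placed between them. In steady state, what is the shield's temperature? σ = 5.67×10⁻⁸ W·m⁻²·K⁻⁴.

T_s ≈ 806 K

In steady state the net flux on the hot side equals that on the cold side.
σ(T₁⁴−T_s⁴)/D₁ = σ(T_s⁴−T₂⁴)/D₂, with D₁ = 1/ε₁+1/ε_s−1 = 5.559, D₂ = 1/ε_s+1/ε₂−1 = 3.457.
Solve for T_s⁴: T_s⁴ = (D₂·T₁⁴ + D₁·T₂⁴)/(D₁+D₂) = 4.213×10¹¹ K⁴.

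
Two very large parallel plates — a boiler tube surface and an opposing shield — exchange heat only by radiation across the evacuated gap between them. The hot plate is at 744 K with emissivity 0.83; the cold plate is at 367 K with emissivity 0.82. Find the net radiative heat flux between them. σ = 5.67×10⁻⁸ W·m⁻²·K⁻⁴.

For two infinite grey parallel plates, q = σ(T₁⁴ − T₂⁴)/(1/ε₁ + 1/ε₂ − 1).
T₁⁴ − T₂⁴ = 3.064×10¹¹ − 1.814×10¹⁰ = 2.883×10¹¹ K⁴.
1/ε₁ + 1/ε₂ − 1 = 1.205 + 1.220 − 1 = 1.424.
q = 5.67×10⁻⁸ × 2.883×10¹¹ / 1.424.

q ≈ 11500 W/m²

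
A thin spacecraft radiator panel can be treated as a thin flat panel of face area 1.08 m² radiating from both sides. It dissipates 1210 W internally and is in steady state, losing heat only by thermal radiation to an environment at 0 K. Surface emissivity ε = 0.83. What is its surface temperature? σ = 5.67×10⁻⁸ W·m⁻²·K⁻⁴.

Steady state: internal power = radiated power, P = εσA T⁴.
Radiating area A = 2·1.08 = 2.160 m².
T⁴ = P/(εσA) = 1210/(0.83·5.67×10⁻⁸·2.160) = 1.190×10¹⁰ K⁴.
T = (1.190×10¹⁰)^(1/4).

T ≈ 330 K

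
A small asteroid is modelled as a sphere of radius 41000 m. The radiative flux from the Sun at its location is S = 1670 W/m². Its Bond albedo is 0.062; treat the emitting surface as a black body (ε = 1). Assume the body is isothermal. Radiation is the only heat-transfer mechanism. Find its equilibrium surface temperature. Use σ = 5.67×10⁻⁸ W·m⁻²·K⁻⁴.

At equilibrium, absorbed power = emitted power.
Absorbing cross-section = πr² = 5.281×10⁹ m²; emitting surface = 4πr² = 2.112×10¹⁰ m² (ratio 4).
(1−a)S·A_cross = εσ·A_surf·T⁴  ⇒  T⁴ = (1−a)S/(4σ).
T⁴ = 0.938·1670/(4·5.67×10⁻⁸) = 6.907×10⁹ K⁴.
T = (6.907×10⁹)^(1/4).

T ≈ 288 K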